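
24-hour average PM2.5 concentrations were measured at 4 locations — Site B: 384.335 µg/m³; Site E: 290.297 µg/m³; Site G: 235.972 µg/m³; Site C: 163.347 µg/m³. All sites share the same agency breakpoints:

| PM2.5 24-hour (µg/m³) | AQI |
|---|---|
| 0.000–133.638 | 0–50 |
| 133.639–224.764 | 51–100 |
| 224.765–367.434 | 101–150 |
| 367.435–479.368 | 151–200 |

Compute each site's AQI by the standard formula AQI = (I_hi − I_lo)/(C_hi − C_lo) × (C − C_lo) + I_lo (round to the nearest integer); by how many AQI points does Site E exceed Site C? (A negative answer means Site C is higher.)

Site B: row 367.435–479.368 (AQI 151–200). (200−151)·(384.335−367.435)/(479.368−367.435) + 151 = 49·16.900/111.933 + 151 ≈ 158.40 → 158.
Site E: 290.297 lies in 224.765–367.434, so I_lo=101, I_hi=150, C_lo=224.765, C_hi=367.434.
(150−101)/(367.434−224.765) × (290.297−224.765) + 101 = 49/142.669 × 65.532 + 101 ≈ 123.51 → 124.
Site G: 235.972 lies in 224.765–367.434, so I_lo=101, I_hi=150, C_lo=224.765, C_hi=367.434.
(150−101)/(367.434−224.765) × (235.972−224.765) + 101 = 49/142.669 × 11.207 + 101 ≈ 104.85 → 105.
Site C: 163.347 lies in 133.639–224.764, so I_lo=51, I_hi=100, C_lo=133.639, C_hi=224.764.
(100−51)/(224.764−133.639) × (163.347−133.639) + 51 = 49/91.125 × 29.708 + 51 ≈ 66.97 → 67.
AQIs: Site B=158, Site E=124, Site G=105, Site C=67. Site E (124) − Site C (67) = 57.

57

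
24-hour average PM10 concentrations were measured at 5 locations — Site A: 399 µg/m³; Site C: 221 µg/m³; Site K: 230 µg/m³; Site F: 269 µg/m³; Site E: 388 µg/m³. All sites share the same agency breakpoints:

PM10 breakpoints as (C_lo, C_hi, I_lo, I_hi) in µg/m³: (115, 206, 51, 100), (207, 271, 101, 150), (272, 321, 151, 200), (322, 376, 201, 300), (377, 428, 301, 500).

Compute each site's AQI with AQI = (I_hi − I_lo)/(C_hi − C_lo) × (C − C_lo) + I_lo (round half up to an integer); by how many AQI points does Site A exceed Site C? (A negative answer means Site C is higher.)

Site A 399: bracket 377–428 → index 301–500; slope 199/51, offset 22.
AQI = 301 + 199/51·22 ≈ 386.84 ⇒ 387.
Site C: row 207–271 (AQI 101–150). (150−101)·(221−207)/(271−207) + 101 = 49·14/64 + 101 ≈ 111.72 → 112.
Site K: row 207–271 (AQI 101–150). (150−101)·(230−207)/(271−207) + 101 = 49·23/64 + 101 ≈ 118.61 → 119.
Site F 269: bracket 207–271 → index 101–150; slope 49/64, offset 62.
AQI = 101 + 49/64·62 ≈ 148.47 ⇒ 148.
Site E: 388 ∈ [377, 428] ↔ index [301, 500].
301 + (388−377)·(500−301)/(428−377) = 301 + 11·199/51 ≈ 343.92, so AQI = 344.
AQIs: Site A=387, Site C=112, Site K=119, Site F=148, Site E=344. Site A (387) − Site C (112) = 275.

275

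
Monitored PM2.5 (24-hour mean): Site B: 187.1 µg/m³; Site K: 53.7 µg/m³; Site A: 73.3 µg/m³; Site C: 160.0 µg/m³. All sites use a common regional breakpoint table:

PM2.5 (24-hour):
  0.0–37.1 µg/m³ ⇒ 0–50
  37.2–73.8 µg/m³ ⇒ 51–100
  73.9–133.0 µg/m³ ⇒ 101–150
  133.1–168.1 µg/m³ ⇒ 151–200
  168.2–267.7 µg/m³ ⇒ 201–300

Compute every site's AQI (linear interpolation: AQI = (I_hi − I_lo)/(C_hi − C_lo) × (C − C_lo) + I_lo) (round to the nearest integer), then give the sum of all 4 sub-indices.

Site B 187.1: bracket 168.2–267.7 → index 201–300; slope 99/99.5, offset 18.9.
AQI = 201 + 99/99.5·18.9 ≈ 219.81 ⇒ 220.
Site K 53.7: bracket 37.2–73.8 → index 51–100; slope 49/36.6, offset 16.5.
AQI = 51 + 49/36.6·16.5 ≈ 73.09 ⇒ 73.
Site A 73.3: bracket 37.2–73.8 → index 51–100; slope 49/36.6, offset 36.1.
AQI = 51 + 49/36.6·36.1 ≈ 99.33 ⇒ 99.
Site C: 160.0 ∈ [133.1, 168.1] ↔ index [151, 200].
151 + (160.0−133.1)·(200−151)/(168.1−133.1) = 151 + 26.9·49/35.0 ≈ 188.66, so AQI = 189.
AQIs: Site B=220, Site K=73, Site A=99, Site C=189. Sum = 220 + 73 + 99 + 189 = 581.

581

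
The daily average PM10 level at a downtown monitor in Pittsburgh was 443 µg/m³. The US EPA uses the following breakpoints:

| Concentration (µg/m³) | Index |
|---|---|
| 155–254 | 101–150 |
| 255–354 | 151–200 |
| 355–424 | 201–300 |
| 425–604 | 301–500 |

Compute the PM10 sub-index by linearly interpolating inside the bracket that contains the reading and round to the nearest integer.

321

PM10: 443 ∈ [425, 604] ↔ index [301, 500].
301 + (443−425)·(500−301)/(604−425) = 301 + 18·199/179 ≈ 321.01, so AQI = 321.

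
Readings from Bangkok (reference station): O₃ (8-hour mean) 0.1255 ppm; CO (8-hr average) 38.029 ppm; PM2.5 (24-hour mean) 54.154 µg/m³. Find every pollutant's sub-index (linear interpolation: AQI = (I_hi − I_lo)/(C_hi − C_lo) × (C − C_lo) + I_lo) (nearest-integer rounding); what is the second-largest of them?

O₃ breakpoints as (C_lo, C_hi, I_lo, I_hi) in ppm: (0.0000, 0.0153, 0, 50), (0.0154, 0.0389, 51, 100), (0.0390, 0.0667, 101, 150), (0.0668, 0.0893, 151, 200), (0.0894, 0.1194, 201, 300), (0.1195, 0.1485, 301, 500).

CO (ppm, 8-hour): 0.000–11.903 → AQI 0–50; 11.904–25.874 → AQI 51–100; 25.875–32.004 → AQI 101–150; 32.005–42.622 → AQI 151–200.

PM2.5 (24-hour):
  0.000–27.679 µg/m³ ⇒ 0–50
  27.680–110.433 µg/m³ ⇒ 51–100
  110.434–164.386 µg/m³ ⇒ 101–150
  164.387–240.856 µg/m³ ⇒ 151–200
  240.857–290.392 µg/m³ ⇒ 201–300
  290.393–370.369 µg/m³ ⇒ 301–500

179

O₃: 0.1255 lies in 0.1195–0.1485, so I_lo=301, I_hi=500, C_lo=0.1195, C_hi=0.1485.
(500−301)/(0.1485−0.1195) × (0.1255−0.1195) + 301 = 199/0.0290 × 0.0060 + 301 ≈ 342.17 → 342.
CO: 38.029 ∈ [32.005, 42.622] ↔ index [151, 200].
151 + (38.029−32.005)·(200−151)/(42.622−32.005) = 151 + 6.024·49/10.617 ≈ 178.80, so AQI = 179.
PM2.5: 54.154 ∈ [27.680, 110.433] ↔ index [51, 100].
51 + (54.154−27.680)·(100−51)/(110.433−27.680) = 51 + 26.474·49/82.753 ≈ 66.68, so AQI = 67.
Sub-indices: O₃→342, CO→179, PM2.5→67. Ranked high→low: 342, 179, 67. Second-highest sub-index = 179.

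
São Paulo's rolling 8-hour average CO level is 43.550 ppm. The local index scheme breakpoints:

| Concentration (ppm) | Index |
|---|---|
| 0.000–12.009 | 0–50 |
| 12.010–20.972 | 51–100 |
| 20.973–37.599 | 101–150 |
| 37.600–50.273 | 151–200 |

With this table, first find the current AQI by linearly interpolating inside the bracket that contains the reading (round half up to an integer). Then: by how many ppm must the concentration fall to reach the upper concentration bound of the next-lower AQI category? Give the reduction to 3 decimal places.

CO 43.550: bracket 37.600–50.273 → index 151–200; slope 49/12.673, offset 5.950.
AQI = 151 + 49/12.673·5.950 ≈ 174.01 ⇒ 174.
Current AQI 174 is in the Unhealthy range (151–200). The next-lower category tops out at AQI 150, whose upper concentration bound is 37.599 ppm.
Reduction needed = 43.550 − 37.599 = 5.951 ppm.

5.951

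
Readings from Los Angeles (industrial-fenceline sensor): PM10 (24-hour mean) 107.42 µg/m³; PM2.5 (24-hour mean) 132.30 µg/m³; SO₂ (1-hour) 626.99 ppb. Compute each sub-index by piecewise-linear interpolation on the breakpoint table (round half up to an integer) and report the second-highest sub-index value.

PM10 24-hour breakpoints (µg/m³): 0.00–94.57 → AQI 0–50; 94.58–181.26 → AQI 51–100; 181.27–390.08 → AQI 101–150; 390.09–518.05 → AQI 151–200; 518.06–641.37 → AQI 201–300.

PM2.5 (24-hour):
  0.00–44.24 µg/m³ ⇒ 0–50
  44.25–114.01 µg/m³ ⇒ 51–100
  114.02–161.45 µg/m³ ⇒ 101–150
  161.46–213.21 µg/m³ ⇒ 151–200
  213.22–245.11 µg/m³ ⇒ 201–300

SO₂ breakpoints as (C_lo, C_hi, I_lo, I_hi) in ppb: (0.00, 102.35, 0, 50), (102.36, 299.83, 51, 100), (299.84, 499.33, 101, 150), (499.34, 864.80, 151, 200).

PM10: 107.42 lies in 94.58–181.26, so I_lo=51, I_hi=100, C_lo=94.58, C_hi=181.26.
(100−51)/(181.26−94.58) × (107.42−94.58) + 51 = 49/86.68 × 12.84 + 51 ≈ 58.26 → 58.
PM2.5 132.30: bracket 114.02–161.45 → index 101–150; slope 49/47.43, offset 18.28.
AQI = 101 + 49/47.43·18.28 ≈ 119.89 ⇒ 120.
SO₂: 626.99 lies in 499.34–864.80, so I_lo=151, I_hi=200, C_lo=499.34, C_hi=864.80.
(200−151)/(864.80−499.34) × (626.99−499.34) + 151 = 49/365.46 × 127.65 + 151 ≈ 168.12 → 168.
Sub-indices: PM10→58, PM2.5→120, SO₂→168. Ranked high→low: 168, 120, 58. Second-highest sub-index = 120.

120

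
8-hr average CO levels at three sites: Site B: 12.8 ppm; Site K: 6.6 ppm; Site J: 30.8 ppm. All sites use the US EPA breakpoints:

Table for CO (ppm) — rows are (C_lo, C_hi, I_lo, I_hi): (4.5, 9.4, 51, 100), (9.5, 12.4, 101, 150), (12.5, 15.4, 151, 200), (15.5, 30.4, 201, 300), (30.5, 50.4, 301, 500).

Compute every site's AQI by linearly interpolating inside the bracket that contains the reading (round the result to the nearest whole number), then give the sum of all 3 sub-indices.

Site B: row 12.5–15.4 (AQI 151–200). (200−151)·(12.8−12.5)/(15.4−12.5) + 151 = 49·0.3/2.9 + 151 ≈ 156.07 → 156.
Site K 6.6: bracket 4.5–9.4 → index 51–100; slope 49/4.9, offset 2.1.
AQI = 51 + 49/4.9·2.1 ≈ 72.00 ⇒ 72.
Site J: 30.8 lies in 30.5–50.4, so I_lo=301, I_hi=500, C_lo=30.5, C_hi=50.4.
(500−301)/(50.4−30.5) × (30.8−30.5) + 301 = 199/19.9 × 0.3 + 301 ≈ 304.00 → 304.
AQIs: Site B=156, Site K=72, Site J=304. Sum = 156 + 72 + 304 = 532.

532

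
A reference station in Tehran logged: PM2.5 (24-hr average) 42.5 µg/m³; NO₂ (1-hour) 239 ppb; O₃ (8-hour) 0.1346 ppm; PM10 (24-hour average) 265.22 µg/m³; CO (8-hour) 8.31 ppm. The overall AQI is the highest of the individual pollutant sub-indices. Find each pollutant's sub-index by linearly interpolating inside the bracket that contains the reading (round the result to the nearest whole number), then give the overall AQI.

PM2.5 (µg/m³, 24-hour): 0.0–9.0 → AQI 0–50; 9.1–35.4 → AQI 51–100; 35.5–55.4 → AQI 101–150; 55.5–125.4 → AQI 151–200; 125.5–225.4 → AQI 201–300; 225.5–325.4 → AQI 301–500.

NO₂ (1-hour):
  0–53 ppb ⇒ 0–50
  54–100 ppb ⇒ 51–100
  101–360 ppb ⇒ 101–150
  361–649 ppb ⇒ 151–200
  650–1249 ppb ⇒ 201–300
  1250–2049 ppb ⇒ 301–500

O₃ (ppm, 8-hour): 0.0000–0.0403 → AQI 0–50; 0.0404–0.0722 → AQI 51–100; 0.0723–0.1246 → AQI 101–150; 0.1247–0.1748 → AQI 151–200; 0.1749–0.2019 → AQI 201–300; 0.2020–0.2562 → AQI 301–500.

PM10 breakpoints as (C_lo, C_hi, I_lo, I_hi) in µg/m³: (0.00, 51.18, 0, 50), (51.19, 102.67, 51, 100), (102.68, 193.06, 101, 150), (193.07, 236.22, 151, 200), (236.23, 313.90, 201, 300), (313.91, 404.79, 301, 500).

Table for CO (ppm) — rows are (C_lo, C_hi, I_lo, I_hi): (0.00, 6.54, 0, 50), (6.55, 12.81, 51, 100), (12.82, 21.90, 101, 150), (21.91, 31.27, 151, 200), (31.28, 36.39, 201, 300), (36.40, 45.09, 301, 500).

PM2.5: row 35.5–55.4 (AQI 101–150). (150−101)·(42.5−35.5)/(55.4−35.5) + 101 = 49·7.0/19.9 + 101 ≈ 118.24 → 118.
NO₂: 239 ∈ [101, 360] ↔ index [101, 150].
101 + (239−101)·(150−101)/(360−101) = 101 + 138·49/259 ≈ 127.11, so AQI = 127.
O₃ 0.1346: bracket 0.1247–0.1748 → index 151–200; slope 49/0.0501, offset 0.0099.
AQI = 151 + 49/0.0501·0.0099 ≈ 160.68 ⇒ 161.
PM10 265.22: bracket 236.23–313.90 → index 201–300; slope 99/77.67, offset 28.99.
AQI = 201 + 99/77.67·28.99 ≈ 237.95 ⇒ 238.
CO: row 6.55–12.81 (AQI 51–100). (100−51)·(8.31−6.55)/(12.81−6.55) + 51 = 49·1.76/6.26 + 51 ≈ 64.78 → 65.
Sub-indices: PM2.5→118, NO₂→127, O₃→161, PM10→238, CO→65. Overall AQI = max = 238; dominant pollutant is PM10.
AQI 238: Very Unhealthy.

238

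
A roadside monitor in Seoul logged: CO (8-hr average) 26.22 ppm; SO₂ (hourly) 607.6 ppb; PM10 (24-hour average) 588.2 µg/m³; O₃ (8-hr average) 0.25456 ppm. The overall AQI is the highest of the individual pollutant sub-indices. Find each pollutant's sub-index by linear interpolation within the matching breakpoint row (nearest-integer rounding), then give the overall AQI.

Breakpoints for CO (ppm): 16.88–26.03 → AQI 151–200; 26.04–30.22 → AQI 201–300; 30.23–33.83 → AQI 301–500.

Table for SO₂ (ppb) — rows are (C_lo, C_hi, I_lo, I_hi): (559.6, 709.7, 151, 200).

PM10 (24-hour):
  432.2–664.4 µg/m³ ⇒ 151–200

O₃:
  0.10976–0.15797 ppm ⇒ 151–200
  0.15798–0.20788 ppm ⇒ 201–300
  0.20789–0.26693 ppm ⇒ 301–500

458

CO: 26.22 ∈ [26.04, 30.22] ↔ index [201, 300].
201 + (26.22−26.04)·(300−201)/(30.22−26.04) = 201 + 0.18·99/4.18 ≈ 205.26, so AQI = 205.
SO₂: 607.6 ∈ [559.6, 709.7] ↔ index [151, 200].
151 + (607.6−559.6)·(200−151)/(709.7−559.6) = 151 + 48.0·49/150.1 ≈ 166.67, so AQI = 167.
PM10 588.2: bracket 432.2–664.4 → index 151–200; slope 49/232.2, offset 156.0.
AQI = 151 + 49/232.2·156.0 ≈ 183.92 ⇒ 184.
O₃ 0.25456: bracket 0.20789–0.26693 → index 301–500; slope 199/0.05904, offset 0.04667.
AQI = 301 + 199/0.05904·0.04667 ≈ 458.31 ⇒ 458.
Sub-indices: CO→205, SO₂→167, PM10→184, O₃→458. Overall AQI = max = 458; dominant pollutant is O₃.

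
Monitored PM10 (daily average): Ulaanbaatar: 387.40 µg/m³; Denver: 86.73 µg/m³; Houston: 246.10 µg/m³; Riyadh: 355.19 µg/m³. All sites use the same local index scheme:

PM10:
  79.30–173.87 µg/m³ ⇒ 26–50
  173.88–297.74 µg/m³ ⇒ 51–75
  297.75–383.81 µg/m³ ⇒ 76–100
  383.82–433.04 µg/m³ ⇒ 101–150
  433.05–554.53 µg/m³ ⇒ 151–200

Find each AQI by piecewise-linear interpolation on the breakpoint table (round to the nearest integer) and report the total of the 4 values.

Ulaanbaatar 387.40: bracket 383.82–433.04 → index 101–150; slope 49/49.22, offset 3.58.
AQI = 101 + 49/49.22·3.58 ≈ 104.56 ⇒ 105.
Denver: 86.73 ∈ [79.30, 173.87] ↔ index [26, 50].
26 + (86.73−79.30)·(50−26)/(173.87−79.30) = 26 + 7.43·24/94.57 ≈ 27.89, so AQI = 28.
Houston: 246.10 lies in 173.88–297.74, so I_lo=51, I_hi=75, C_lo=173.88, C_hi=297.74.
(75−51)/(297.74−173.88) × (246.10−173.88) + 51 = 24/123.86 × 72.22 + 51 ≈ 64.99 → 65.
Riyadh 355.19: bracket 297.75–383.81 → index 76–100; slope 24/86.06, offset 57.44.
AQI = 76 + 24/86.06·57.44 ≈ 92.02 ⇒ 92.
AQIs: Ulaanbaatar=105, Denver=28, Houston=65, Riyadh=92. Sum = 105 + 28 + 65 + 92 = 290.

290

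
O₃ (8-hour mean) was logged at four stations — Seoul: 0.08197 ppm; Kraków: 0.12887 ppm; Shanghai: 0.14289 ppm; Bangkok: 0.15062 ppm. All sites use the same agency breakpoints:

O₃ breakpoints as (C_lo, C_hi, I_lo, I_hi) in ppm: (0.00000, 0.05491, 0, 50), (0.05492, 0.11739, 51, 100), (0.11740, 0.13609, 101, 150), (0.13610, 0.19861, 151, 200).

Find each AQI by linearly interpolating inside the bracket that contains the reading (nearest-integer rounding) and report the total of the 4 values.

521

Seoul: row 0.05492–0.11739 (AQI 51–100). (100−51)·(0.08197−0.05492)/(0.11739−0.05492) + 51 = 49·0.02705/0.06247 + 51 ≈ 72.22 → 72.
Kraków: row 0.11740–0.13609 (AQI 101–150). (150−101)·(0.12887−0.11740)/(0.13609−0.11740) + 101 = 49·0.01147/0.01869 + 101 ≈ 131.07 → 131.
Shanghai: 0.14289 lies in 0.13610–0.19861, so I_lo=151, I_hi=200, C_lo=0.13610, C_hi=0.19861.
(200−151)/(0.19861−0.13610) × (0.14289−0.13610) + 151 = 49/0.06251 × 0.00679 + 151 ≈ 156.32 → 156.
Bangkok: row 0.13610–0.19861 (AQI 151–200). (200−151)·(0.15062−0.13610)/(0.19861−0.13610) + 151 = 49·0.01452/0.06251 + 151 ≈ 162.38 → 162.
AQIs: Seoul=72, Kraków=131, Shanghai=156, Bangkok=162. Sum = 72 + 131 + 156 + 162 = 521.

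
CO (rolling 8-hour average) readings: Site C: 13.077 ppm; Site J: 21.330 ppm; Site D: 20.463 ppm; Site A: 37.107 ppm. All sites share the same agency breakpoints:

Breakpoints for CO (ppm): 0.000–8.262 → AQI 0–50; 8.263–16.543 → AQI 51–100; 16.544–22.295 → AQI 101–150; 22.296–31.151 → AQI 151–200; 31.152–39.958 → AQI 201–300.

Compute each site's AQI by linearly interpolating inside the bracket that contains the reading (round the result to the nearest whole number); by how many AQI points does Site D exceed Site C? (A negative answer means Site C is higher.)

Site C 13.077: bracket 8.263–16.543 → index 51–100; slope 49/8.280, offset 4.814.
AQI = 51 + 49/8.280·4.814 ≈ 79.49 ⇒ 79.
Site J: 21.330 lies in 16.544–22.295, so I_lo=101, I_hi=150, C_lo=16.544, C_hi=22.295.
(150−101)/(22.295−16.544) × (21.330−16.544) + 101 = 49/5.751 × 4.786 + 101 ≈ 141.78 → 142.
Site D: 20.463 lies in 16.544–22.295, so I_lo=101, I_hi=150, C_lo=16.544, C_hi=22.295.
(150−101)/(22.295−16.544) × (20.463−16.544) + 101 = 49/5.751 × 3.919 + 101 ≈ 134.39 → 134.
Site A: 37.107 lies in 31.152–39.958, so I_lo=201, I_hi=300, C_lo=31.152, C_hi=39.958.
(300−201)/(39.958−31.152) × (37.107−31.152) + 201 = 99/8.806 × 5.955 + 201 ≈ 267.95 → 268.
AQIs: Site C=79, Site J=142, Site D=134, Site A=268. Site D (134) − Site C (79) = 55.

55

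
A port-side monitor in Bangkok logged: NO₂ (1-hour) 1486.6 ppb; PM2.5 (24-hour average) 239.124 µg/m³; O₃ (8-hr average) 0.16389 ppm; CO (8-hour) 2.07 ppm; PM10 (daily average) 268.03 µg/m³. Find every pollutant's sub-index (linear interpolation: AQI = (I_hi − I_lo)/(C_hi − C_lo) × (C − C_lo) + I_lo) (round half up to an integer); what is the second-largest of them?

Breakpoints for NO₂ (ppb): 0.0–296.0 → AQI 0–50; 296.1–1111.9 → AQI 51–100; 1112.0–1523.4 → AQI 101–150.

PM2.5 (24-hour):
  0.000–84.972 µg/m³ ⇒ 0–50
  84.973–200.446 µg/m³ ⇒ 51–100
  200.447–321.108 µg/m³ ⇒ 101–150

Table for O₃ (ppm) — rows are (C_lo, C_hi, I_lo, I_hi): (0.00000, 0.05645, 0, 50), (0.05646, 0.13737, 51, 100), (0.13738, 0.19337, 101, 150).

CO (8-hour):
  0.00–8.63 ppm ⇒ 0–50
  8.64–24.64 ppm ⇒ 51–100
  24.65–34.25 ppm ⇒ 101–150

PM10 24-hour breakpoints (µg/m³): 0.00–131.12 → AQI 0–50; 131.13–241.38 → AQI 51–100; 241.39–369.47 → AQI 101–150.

124

NO₂: 1486.6 lies in 1112.0–1523.4, so I_lo=101, I_hi=150, C_lo=1112.0, C_hi=1523.4.
(150−101)/(1523.4−1112.0) × (1486.6−1112.0) + 101 = 49/411.4 × 374.6 + 101 ≈ 145.62 → 146.
PM2.5: 239.124 ∈ [200.447, 321.108] ↔ index [101, 150].
101 + (239.124−200.447)·(150−101)/(321.108−200.447) = 101 + 38.677·49/120.661 ≈ 116.71, so AQI = 117.
O₃: 0.16389 ∈ [0.13738, 0.19337] ↔ index [101, 150].
101 + (0.16389−0.13738)·(150−101)/(0.19337−0.13738) = 101 + 0.02651·49/0.05599 ≈ 124.20, so AQI = 124.
CO: 2.07 ∈ [0.00, 8.63] ↔ index [0, 50].
0 + (2.07−0.00)·(50−0)/(8.63−0.00) = 0 + 2.07·50/8.63 ≈ 11.99, so AQI = 12.
PM10 268.03: bracket 241.39–369.47 → index 101–150; slope 49/128.08, offset 26.64.
AQI = 101 + 49/128.08·26.64 ≈ 111.19 ⇒ 111.
Sub-indices: NO₂→146, PM2.5→117, O₃→124, CO→12, PM10→111. Ranked high→low: 146, 124, 117, 111, 12. Second-highest sub-index = 124.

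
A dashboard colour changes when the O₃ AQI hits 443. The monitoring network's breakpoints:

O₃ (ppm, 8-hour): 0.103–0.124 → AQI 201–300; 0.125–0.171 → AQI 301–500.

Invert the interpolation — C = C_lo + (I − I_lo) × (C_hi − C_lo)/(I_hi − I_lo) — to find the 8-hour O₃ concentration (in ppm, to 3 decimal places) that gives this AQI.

0.158

AQI 443 lies in the 301–500 band, which corresponds to 0.125–0.171 ppm.
C = 0.125 + (443−301)×(0.171−0.125)/(500−301) = 0.125 + 142×0.046/199 ≈ 0.15782 ppm → 0.158 ppm to 3 dp.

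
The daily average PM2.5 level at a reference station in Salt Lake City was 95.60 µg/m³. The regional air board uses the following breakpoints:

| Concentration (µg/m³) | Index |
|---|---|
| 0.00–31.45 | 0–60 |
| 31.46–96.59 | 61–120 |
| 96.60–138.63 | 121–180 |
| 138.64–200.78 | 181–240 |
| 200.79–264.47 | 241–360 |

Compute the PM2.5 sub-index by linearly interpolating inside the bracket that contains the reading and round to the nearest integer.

PM2.5: 95.60 lies in 31.46–96.59, so I_lo=61, I_hi=120, C_lo=31.46, C_hi=96.59.
(120−61)/(96.59−31.46) × (95.60−31.46) + 61 = 59/65.13 × 64.14 + 61 ≈ 119.10 → 119.

119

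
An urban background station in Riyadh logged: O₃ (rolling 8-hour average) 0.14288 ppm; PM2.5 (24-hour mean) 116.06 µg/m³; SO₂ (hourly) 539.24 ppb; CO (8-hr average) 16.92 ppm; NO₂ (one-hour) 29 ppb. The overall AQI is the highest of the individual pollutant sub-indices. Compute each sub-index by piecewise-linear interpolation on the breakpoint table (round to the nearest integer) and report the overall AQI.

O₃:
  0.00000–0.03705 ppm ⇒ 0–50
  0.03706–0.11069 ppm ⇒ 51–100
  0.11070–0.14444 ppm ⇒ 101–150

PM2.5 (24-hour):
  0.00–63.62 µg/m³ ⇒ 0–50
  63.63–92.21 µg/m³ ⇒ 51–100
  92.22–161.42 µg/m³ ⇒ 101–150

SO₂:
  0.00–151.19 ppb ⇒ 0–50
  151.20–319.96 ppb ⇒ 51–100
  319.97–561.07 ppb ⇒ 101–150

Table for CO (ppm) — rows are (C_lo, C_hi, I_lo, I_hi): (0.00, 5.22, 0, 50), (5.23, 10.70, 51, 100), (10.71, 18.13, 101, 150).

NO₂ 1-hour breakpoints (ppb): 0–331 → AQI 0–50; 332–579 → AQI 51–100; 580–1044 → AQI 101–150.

148

O₃: row 0.11070–0.14444 (AQI 101–150). (150−101)·(0.14288−0.11070)/(0.14444−0.11070) + 101 = 49·0.03218/0.03374 + 101 ≈ 147.73 → 148.
PM2.5 116.06: bracket 92.22–161.42 → index 101–150; slope 49/69.20, offset 23.84.
AQI = 101 + 49/69.20·23.84 ≈ 117.88 ⇒ 118.
SO₂: 539.24 ∈ [319.97, 561.07] ↔ index [101, 150].
101 + (539.24−319.97)·(150−101)/(561.07−319.97) = 101 + 219.27·49/241.10 ≈ 145.56, so AQI = 146.
CO: 16.92 lies in 10.71–18.13, so I_lo=101, I_hi=150, C_lo=10.71, C_hi=18.13.
(150−101)/(18.13−10.71) × (16.92−10.71) + 101 = 49/7.42 × 6.21 + 101 ≈ 142.01 → 142.
NO₂ 29: bracket 0–331 → index 0–50; slope 50/331, offset 29.
AQI = 0 + 50/331·29 ≈ 4.38 ⇒ 4.
Sub-indices: O₃→148, PM2.5→118, SO₂→146, CO→142, NO₂→4. Overall AQI = max = 148; dominant pollutant is O₃.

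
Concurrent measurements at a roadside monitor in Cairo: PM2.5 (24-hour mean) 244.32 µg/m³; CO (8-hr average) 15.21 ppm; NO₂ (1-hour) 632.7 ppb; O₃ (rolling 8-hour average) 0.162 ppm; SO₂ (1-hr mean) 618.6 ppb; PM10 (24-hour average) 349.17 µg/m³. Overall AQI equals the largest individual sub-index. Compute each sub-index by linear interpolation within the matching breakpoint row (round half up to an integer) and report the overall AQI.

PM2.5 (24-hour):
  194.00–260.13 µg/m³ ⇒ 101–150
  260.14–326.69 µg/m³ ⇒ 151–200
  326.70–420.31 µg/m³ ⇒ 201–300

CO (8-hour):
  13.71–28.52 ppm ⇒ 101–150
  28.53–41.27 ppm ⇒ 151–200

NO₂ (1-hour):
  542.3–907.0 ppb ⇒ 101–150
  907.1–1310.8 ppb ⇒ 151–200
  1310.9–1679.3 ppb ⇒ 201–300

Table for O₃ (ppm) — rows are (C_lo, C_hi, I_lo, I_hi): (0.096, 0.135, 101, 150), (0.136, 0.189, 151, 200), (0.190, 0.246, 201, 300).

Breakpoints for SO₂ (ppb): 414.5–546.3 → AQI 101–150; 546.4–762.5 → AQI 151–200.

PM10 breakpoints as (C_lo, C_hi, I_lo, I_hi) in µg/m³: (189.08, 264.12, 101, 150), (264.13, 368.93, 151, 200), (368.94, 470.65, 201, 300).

191

PM2.5 244.32: bracket 194.00–260.13 → index 101–150; slope 49/66.13, offset 50.32.
AQI = 101 + 49/66.13·50.32 ≈ 138.29 ⇒ 138.
CO: row 13.71–28.52 (AQI 101–150). (150−101)·(15.21−13.71)/(28.52−13.71) + 101 = 49·1.50/14.81 + 101 ≈ 105.96 → 106.
NO₂: 632.7 lies in 542.3–907.0, so I_lo=101, I_hi=150, C_lo=542.3, C_hi=907.0.
(150−101)/(907.0−542.3) × (632.7−542.3) + 101 = 49/364.7 × 90.4 + 101 ≈ 113.15 → 113.
O₃ 0.162: bracket 0.136–0.189 → index 151–200; slope 49/0.053, offset 0.026.
AQI = 151 + 49/0.053·0.026 ≈ 175.04 ⇒ 175.
SO₂ 618.6: bracket 546.4–762.5 → index 151–200; slope 49/216.1, offset 72.2.
AQI = 151 + 49/216.1·72.2 ≈ 167.37 ⇒ 167.
PM10 349.17: bracket 264.13–368.93 → index 151–200; slope 49/104.80, offset 85.04.
AQI = 151 + 49/104.80·85.04 ≈ 190.76 ⇒ 191.
Sub-indices: PM2.5→138, CO→106, NO₂→113, O₃→175, SO₂→167, PM10→191. Overall AQI = max = 191; dominant pollutant is PM10.
AQI 191: Unhealthy.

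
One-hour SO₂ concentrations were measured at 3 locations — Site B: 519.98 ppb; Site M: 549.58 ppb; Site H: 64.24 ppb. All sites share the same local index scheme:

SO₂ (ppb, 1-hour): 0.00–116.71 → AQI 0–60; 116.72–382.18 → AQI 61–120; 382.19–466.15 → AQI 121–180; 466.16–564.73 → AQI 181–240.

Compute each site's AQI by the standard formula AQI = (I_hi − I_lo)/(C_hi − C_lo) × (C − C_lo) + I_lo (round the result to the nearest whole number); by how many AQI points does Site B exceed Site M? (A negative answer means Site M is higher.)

-18

Site B: 519.98 ∈ [466.16, 564.73] ↔ index [181, 240].
181 + (519.98−466.16)·(240−181)/(564.73−466.16) = 181 + 53.82·59/98.57 ≈ 213.21, so AQI = 213.
Site M 549.58: bracket 466.16–564.73 → index 181–240; slope 59/98.57, offset 83.42.
AQI = 181 + 59/98.57·83.42 ≈ 230.93 ⇒ 231.
Site H: 64.24 lies in 0.00–116.71, so I_lo=0, I_hi=60, C_lo=0.00, C_hi=116.71.
(60−0)/(116.71−0.00) × (64.24−0.00) + 0 = 60/116.71 × 64.24 + 0 ≈ 33.03 → 33.
AQIs: Site B=213, Site M=231, Site H=33. Site B (213) − Site M (231) = -18.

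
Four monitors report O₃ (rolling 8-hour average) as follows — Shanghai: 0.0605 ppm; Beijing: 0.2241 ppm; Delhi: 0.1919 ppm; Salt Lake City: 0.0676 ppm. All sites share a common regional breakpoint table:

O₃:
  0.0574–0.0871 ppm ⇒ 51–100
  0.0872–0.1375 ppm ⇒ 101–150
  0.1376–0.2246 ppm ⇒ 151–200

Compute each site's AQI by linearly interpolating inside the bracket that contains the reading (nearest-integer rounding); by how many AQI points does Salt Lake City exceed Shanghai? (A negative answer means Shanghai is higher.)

12

Shanghai: row 0.0574–0.0871 (AQI 51–100). (100−51)·(0.0605−0.0574)/(0.0871−0.0574) + 51 = 49·0.0031/0.0297 + 51 ≈ 56.11 → 56.
Beijing: 0.2241 lies in 0.1376–0.2246, so I_lo=151, I_hi=200, C_lo=0.1376, C_hi=0.2246.
(200−151)/(0.2246−0.1376) × (0.2241−0.1376) + 151 = 49/0.0870 × 0.0865 + 151 ≈ 199.72 → 200.
Delhi: 0.1919 ∈ [0.1376, 0.2246] ↔ index [151, 200].
151 + (0.1919−0.1376)·(200−151)/(0.2246−0.1376) = 151 + 0.0543·49/0.0870 ≈ 181.58, so AQI = 182.
Salt Lake City: 0.0676 lies in 0.0574–0.0871, so I_lo=51, I_hi=100, C_lo=0.0574, C_hi=0.0871.
(100−51)/(0.0871−0.0574) × (0.0676−0.0574) + 51 = 49/0.0297 × 0.0102 + 51 ≈ 67.83 → 68.
AQIs: Shanghai=56, Beijing=200, Delhi=182, Salt Lake City=68. Salt Lake City (68) − Shanghai (56) = 12.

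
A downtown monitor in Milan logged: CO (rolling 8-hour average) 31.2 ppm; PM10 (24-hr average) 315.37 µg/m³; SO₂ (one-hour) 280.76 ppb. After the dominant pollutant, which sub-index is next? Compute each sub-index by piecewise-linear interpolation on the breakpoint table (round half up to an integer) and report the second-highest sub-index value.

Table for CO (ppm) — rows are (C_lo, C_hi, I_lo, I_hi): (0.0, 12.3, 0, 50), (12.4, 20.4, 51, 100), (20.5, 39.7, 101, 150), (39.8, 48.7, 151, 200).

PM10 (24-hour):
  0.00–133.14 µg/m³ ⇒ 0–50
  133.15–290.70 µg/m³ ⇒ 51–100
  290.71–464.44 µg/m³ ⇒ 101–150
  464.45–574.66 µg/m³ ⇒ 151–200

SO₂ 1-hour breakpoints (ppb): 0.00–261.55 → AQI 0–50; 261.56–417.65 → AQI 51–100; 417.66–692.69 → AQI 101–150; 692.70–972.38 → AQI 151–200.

108

CO: 31.2 lies in 20.5–39.7, so I_lo=101, I_hi=150, C_lo=20.5, C_hi=39.7.
(150−101)/(39.7−20.5) × (31.2−20.5) + 101 = 49/19.2 × 10.7 + 101 ≈ 128.31 → 128.
PM10 315.37: bracket 290.71–464.44 → index 101–150; slope 49/173.73, offset 24.66.
AQI = 101 + 49/173.73·24.66 ≈ 107.96 ⇒ 108.
SO₂: 280.76 lies in 261.56–417.65, so I_lo=51, I_hi=100, C_lo=261.56, C_hi=417.65.
(100−51)/(417.65−261.56) × (280.76−261.56) + 51 = 49/156.09 × 19.20 + 51 ≈ 57.03 → 57.
Sub-indices: CO→128, PM10→108, SO₂→57. Ranked high→low: 128, 108, 57. Second-highest sub-index = 108.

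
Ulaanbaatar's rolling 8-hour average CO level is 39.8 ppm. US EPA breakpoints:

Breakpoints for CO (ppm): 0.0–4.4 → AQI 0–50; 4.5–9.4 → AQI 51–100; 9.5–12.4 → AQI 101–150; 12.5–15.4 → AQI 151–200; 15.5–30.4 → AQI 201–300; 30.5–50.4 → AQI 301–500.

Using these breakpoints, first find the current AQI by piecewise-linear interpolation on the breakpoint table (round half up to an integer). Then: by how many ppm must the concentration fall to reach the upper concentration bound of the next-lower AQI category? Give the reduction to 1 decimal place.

9.4

CO: 39.8 ∈ [30.5, 50.4] ↔ index [301, 500].
301 + (39.8−30.5)·(500−301)/(50.4−30.5) = 301 + 9.3·199/19.9 ≈ 394.00, so AQI = 394.
Current AQI 394 is in the Hazardous range (301–500). The next-lower category tops out at AQI 300, whose upper concentration bound is 30.4 ppm.
Reduction needed = 39.8 − 30.4 = 9.4 ppm.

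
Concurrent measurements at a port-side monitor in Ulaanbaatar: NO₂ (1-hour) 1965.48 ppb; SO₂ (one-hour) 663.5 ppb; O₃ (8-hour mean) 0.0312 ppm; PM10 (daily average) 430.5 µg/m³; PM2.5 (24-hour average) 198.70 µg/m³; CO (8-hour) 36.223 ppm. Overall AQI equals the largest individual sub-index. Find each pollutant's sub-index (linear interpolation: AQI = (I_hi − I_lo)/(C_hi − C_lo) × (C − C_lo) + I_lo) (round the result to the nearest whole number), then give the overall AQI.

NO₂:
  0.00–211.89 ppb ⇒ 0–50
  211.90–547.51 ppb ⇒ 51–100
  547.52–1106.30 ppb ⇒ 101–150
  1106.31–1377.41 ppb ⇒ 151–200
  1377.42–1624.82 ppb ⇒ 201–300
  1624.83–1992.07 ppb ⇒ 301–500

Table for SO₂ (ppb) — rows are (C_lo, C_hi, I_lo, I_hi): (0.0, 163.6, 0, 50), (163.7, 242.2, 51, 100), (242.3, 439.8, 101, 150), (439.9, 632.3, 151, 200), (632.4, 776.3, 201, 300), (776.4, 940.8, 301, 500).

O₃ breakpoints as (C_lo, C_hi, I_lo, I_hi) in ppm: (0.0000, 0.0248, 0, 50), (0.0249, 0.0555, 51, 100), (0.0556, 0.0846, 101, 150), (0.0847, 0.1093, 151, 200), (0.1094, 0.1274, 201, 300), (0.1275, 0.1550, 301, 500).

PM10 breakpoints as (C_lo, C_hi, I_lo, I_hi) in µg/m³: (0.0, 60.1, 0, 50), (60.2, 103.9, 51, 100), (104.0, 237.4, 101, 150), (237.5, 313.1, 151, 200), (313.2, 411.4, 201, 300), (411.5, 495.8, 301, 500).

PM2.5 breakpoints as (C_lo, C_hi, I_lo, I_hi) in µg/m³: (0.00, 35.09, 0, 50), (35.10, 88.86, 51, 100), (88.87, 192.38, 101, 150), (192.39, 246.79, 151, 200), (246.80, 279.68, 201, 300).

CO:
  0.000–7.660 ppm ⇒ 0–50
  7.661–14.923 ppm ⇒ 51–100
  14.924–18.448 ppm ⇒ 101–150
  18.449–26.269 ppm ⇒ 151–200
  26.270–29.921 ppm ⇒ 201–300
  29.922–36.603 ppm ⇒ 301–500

NO₂: row 1624.83–1992.07 (AQI 301–500). (500−301)·(1965.48−1624.83)/(1992.07−1624.83) + 301 = 199·340.65/367.24 + 301 ≈ 485.59 → 486.
SO₂: 663.5 ∈ [632.4, 776.3] ↔ index [201, 300].
201 + (663.5−632.4)·(300−201)/(776.3−632.4) = 201 + 31.1·99/143.9 ≈ 222.40, so AQI = 222.
O₃: row 0.0249–0.0555 (AQI 51–100). (100−51)·(0.0312−0.0249)/(0.0555−0.0249) + 51 = 49·0.0063/0.0306 + 51 ≈ 61.09 → 61.
PM10: 430.5 lies in 411.5–495.8, so I_lo=301, I_hi=500, C_lo=411.5, C_hi=495.8.
(500−301)/(495.8−411.5) × (430.5−411.5) + 301 = 199/84.3 × 19.0 + 301 ≈ 345.85 → 346.
PM2.5: 198.70 lies in 192.39–246.79, so I_lo=151, I_hi=200, C_lo=192.39, C_hi=246.79.
(200−151)/(246.79−192.39) × (198.70−192.39) + 151 = 49/54.40 × 6.31 + 151 ≈ 156.68 → 157.
CO: row 29.922–36.603 (AQI 301–500). (500−301)·(36.223−29.922)/(36.603−29.922) + 301 = 199·6.301/6.681 + 301 ≈ 488.68 → 489.
Sub-indices: NO₂→486, SO₂→222, O₃→61, PM10→346, PM2.5→157, CO→489. Overall AQI = max = 489; dominant pollutant is CO.
AQI 489: Hazardous.

489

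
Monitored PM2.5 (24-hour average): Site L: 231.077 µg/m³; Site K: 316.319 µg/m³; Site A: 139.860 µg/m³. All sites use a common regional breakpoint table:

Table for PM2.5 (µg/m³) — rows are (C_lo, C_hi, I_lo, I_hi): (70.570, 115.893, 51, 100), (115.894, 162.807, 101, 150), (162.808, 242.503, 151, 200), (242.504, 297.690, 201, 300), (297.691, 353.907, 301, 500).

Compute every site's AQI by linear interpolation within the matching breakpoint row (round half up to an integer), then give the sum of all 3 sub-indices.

686

Site L: 231.077 lies in 162.808–242.503, so I_lo=151, I_hi=200, C_lo=162.808, C_hi=242.503.
(200−151)/(242.503−162.808) × (231.077−162.808) + 151 = 49/79.695 × 68.269 + 151 ≈ 192.97 → 193.
Site K: 316.319 lies in 297.691–353.907, so I_lo=301, I_hi=500, C_lo=297.691, C_hi=353.907.
(500−301)/(353.907−297.691) × (316.319−297.691) + 301 = 199/56.216 × 18.628 + 301 ≈ 366.94 → 367.
Site A: 139.860 ∈ [115.894, 162.807] ↔ index [101, 150].
101 + (139.860−115.894)·(150−101)/(162.807−115.894) = 101 + 23.966·49/46.913 ≈ 126.03, so AQI = 126.
AQIs: Site L=193, Site K=367, Site A=126. Sum = 193 + 367 + 126 = 686.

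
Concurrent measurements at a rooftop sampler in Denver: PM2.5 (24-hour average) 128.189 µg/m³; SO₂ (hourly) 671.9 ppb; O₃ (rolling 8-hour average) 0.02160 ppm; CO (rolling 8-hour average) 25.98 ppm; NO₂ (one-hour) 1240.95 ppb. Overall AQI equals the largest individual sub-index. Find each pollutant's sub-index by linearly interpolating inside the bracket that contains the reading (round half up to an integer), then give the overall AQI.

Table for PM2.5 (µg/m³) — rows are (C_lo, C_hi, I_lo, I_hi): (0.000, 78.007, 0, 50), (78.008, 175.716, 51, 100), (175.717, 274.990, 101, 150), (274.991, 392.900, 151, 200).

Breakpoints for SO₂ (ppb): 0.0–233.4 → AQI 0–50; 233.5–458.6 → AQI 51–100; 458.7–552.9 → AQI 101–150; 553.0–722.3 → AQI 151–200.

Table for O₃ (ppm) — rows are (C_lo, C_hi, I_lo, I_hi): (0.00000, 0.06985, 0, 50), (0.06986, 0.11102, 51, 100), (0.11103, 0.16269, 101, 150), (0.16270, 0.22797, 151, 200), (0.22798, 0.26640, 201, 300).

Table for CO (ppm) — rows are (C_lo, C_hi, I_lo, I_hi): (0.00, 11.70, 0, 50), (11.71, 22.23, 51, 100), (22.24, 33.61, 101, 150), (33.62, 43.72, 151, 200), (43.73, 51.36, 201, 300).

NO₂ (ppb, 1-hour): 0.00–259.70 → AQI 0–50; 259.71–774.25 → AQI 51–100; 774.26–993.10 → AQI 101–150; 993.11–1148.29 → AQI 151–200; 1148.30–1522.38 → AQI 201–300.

226

PM2.5: 128.189 lies in 78.008–175.716, so I_lo=51, I_hi=100, C_lo=78.008, C_hi=175.716.
(100−51)/(175.716−78.008) × (128.189−78.008) + 51 = 49/97.708 × 50.181 + 51 ≈ 76.17 → 76.
SO₂ 671.9: bracket 553.0–722.3 → index 151–200; slope 49/169.3, offset 118.9.
AQI = 151 + 49/169.3·118.9 ≈ 185.41 ⇒ 185.
O₃: 0.02160 ∈ [0.00000, 0.06985] ↔ index [0, 50].
0 + (0.02160−0.00000)·(50−0)/(0.06985−0.00000) = 0 + 0.02160·50/0.06985 ≈ 15.46, so AQI = 15.
CO 25.98: bracket 22.24–33.61 → index 101–150; slope 49/11.37, offset 3.74.
AQI = 101 + 49/11.37·3.74 ≈ 117.12 ⇒ 117.
NO₂ 1240.95: bracket 1148.30–1522.38 → index 201–300; slope 99/374.08, offset 92.65.
AQI = 201 + 99/374.08·92.65 ≈ 225.52 ⇒ 226.
Sub-indices: PM2.5→76, SO₂→185, O₃→15, CO→117, NO₂→226. Overall AQI = max = 226; dominant pollutant is NO₂.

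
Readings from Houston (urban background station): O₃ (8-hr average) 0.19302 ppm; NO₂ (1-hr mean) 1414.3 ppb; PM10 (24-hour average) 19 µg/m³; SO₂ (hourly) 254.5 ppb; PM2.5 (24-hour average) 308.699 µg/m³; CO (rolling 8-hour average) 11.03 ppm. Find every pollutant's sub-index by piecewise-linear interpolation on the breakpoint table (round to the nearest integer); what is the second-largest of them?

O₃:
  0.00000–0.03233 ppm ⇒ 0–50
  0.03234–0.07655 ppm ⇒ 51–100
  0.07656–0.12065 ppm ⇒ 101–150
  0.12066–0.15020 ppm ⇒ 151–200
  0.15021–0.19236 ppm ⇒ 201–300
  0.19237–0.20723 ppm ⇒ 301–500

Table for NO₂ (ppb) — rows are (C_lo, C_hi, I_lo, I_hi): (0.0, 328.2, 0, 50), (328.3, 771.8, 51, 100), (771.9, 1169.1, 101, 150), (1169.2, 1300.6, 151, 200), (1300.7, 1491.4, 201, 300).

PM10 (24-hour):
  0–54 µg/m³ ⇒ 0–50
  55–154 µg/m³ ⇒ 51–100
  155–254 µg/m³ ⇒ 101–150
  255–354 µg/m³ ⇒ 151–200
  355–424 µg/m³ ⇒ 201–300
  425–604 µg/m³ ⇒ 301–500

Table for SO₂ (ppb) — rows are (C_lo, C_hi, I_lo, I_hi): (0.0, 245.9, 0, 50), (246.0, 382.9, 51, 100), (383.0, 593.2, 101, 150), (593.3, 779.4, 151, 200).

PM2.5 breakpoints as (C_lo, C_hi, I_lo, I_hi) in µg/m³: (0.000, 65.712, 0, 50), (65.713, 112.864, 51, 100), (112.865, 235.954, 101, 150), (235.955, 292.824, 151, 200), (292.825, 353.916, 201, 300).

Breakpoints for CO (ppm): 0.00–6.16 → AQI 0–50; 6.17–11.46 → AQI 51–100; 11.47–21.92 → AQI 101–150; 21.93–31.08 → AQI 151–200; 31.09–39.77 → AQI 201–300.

260

O₃: 0.19302 lies in 0.19237–0.20723, so I_lo=301, I_hi=500, C_lo=0.19237, C_hi=0.20723.
(500−301)/(0.20723−0.19237) × (0.19302−0.19237) + 301 = 199/0.01486 × 0.00065 + 301 ≈ 309.70 → 310.
NO₂: row 1300.7–1491.4 (AQI 201–300). (300−201)·(1414.3−1300.7)/(1491.4−1300.7) + 201 = 99·113.6/190.7 + 201 ≈ 259.97 → 260.
PM10 19: bracket 0–54 → index 0–50; slope 50/54, offset 19.
AQI = 0 + 50/54·19 ≈ 17.59 ⇒ 18.
SO₂: 254.5 ∈ [246.0, 382.9] ↔ index [51, 100].
51 + (254.5−246.0)·(100−51)/(382.9−246.0) = 51 + 8.5·49/136.9 ≈ 54.04, so AQI = 54.
PM2.5: 308.699 lies in 292.825–353.916, so I_lo=201, I_hi=300, C_lo=292.825, C_hi=353.916.
(300−201)/(353.916−292.825) × (308.699−292.825) + 201 = 99/61.091 × 15.874 + 201 ≈ 226.72 → 227.
CO: 11.03 lies in 6.17–11.46, so I_lo=51, I_hi=100, C_lo=6.17, C_hi=11.46.
(100−51)/(11.46−6.17) × (11.03−6.17) + 51 = 49/5.29 × 4.86 + 51 ≈ 96.02 → 96.
Sub-indices: O₃→310, NO₂→260, PM10→18, SO₂→54, PM2.5→227, CO→96. Ranked high→low: 310, 260, 227, 96, 54, 18. Second-highest sub-index = 260.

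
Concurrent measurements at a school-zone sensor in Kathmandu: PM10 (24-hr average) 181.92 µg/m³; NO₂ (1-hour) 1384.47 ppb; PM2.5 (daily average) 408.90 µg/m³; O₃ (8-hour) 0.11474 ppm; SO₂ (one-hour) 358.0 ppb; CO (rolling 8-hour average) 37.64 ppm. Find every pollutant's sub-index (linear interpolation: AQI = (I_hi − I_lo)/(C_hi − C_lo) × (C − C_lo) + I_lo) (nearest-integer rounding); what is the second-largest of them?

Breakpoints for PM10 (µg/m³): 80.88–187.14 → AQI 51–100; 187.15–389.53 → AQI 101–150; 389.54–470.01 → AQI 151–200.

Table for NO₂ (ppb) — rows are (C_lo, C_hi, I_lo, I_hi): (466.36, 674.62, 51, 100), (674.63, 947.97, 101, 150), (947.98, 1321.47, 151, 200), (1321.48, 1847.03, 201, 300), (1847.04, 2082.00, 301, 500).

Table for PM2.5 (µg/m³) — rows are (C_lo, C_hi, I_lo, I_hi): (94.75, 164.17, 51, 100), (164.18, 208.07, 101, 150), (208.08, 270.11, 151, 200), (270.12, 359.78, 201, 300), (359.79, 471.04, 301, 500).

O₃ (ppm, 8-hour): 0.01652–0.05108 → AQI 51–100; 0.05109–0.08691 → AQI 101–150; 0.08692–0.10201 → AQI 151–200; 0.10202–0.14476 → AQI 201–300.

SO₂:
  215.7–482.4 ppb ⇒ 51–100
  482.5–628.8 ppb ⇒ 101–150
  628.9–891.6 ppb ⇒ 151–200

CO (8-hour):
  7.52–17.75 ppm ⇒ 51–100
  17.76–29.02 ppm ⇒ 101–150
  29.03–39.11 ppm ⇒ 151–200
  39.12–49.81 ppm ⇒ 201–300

230

PM10: 181.92 lies in 80.88–187.14, so I_lo=51, I_hi=100, C_lo=80.88, C_hi=187.14.
(100−51)/(187.14−80.88) × (181.92−80.88) + 51 = 49/106.26 × 101.04 + 51 ≈ 97.59 → 98.
NO₂: 1384.47 lies in 1321.48–1847.03, so I_lo=201, I_hi=300, C_lo=1321.48, C_hi=1847.03.
(300−201)/(1847.03−1321.48) × (1384.47−1321.48) + 201 = 99/525.55 × 62.99 + 201 ≈ 212.87 → 213.
PM2.5 408.90: bracket 359.79–471.04 → index 301–500; slope 199/111.25, offset 49.11.
AQI = 301 + 199/111.25·49.11 ≈ 388.85 ⇒ 389.
O₃: 0.11474 lies in 0.10202–0.14476, so I_lo=201, I_hi=300, C_lo=0.10202, C_hi=0.14476.
(300−201)/(0.14476−0.10202) × (0.11474−0.10202) + 201 = 99/0.04274 × 0.01272 + 201 ≈ 230.46 → 230.
SO₂: row 215.7–482.4 (AQI 51–100). (100−51)·(358.0−215.7)/(482.4−215.7) + 51 = 49·142.3/266.7 + 51 ≈ 77.14 → 77.
CO: row 29.03–39.11 (AQI 151–200). (200−151)·(37.64−29.03)/(39.11−29.03) + 151 = 49·8.61/10.08 + 151 ≈ 192.85 → 193.
Sub-indices: PM10→98, NO₂→213, PM2.5→389, O₃→230, SO₂→77, CO→193. Ranked high→low: 389, 230, 213, 193, 98, 77. Second-highest sub-index = 230.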